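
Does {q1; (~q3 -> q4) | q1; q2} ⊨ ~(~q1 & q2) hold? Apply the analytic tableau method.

Yes

Initial set: {q1; ((~q3 -> q4) | q1); q2; ~~(~q1 & q2)}.
~~(~q1 & q2): α-rule — add ~q1, q2.
× closes — contains both q1 and ~q1.
All 1 branch closes.
Every branch closed, so the premises entail the conclusion.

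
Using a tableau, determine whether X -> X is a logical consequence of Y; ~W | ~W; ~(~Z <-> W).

Yes

Initial set: {Y; (~W | ~W); ~(~Z <-> W); ~(X -> X)}.
~(X -> X): α-rule — add X, ~X.
× closes — contains both X and ~X.
All 1 branch closes.
Every branch closed, so the premises entail the conclusion.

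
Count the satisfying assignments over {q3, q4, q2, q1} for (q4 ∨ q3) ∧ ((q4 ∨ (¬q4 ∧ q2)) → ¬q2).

6

Initial set: {((q4 ∨ q3) ∧ ((q4 ∨ (¬q4 ∧ q2)) → ¬q2))}.
((q4 ∨ q3) ∧ ((q4 ∨ (¬q4 ∧ q2)) → ¬q2)): α-rule — add (q4 ∨ q3), ((q4 ∨ (¬q4 ∧ q2)) → ¬q2).
(q4 ∨ q3): β-rule — branch into q4  //  q3.
  branch 1 (add q4):
    ((q4 ∨ (¬q4 ∧ q2)) → ¬q2): β-rule — branch into ¬(q4 ∨ (¬q4 ∧ q2))  //  ¬q2.
      branch 1.1 (add ¬(q4 ∨ (¬q4 ∧ q2))):
        ¬(q4 ∨ (¬q4 ∧ q2)): α-rule — add ¬q4, ¬(¬q4 ∧ q2).
        × closes — contains both q4 and ¬q4.
      branch 1.2 (add ¬q2):
        ○ open, literals {q2=0, q4=1}.
  branch 2 (add q3):
    ((q4 ∨ (¬q4 ∧ q2)) → ¬q2): β-rule — branch into ¬(q4 ∨ (¬q4 ∧ q2))  //  ¬q2.
      branch 2.1 (add ¬(q4 ∨ (¬q4 ∧ q2))):
        ¬(q4 ∨ (¬q4 ∧ q2)): α-rule — add ¬q4, ¬(¬q4 ∧ q2).
        ¬(¬q4 ∧ q2): β-rule — branch into ¬¬q4  //  ¬q2.
          branch 2.1.1 (add ¬¬q4):
            × closes — contains both q4 and ¬q4.
          branch 2.1.2 (add ¬q2):
            ○ open, literals {q2=0, q3=1, q4=0}.
      branch 2.2 (add ¬q2):
        ○ open, literals {q2=0, q3=1}.
2 branches closed, 3 open.
Each open branch fixes some atoms; the unmentioned ones are free. Counting distinct full assignments: branch {q2=0, q4=1} (q3, q1) contributes 4 new; branch {q2=0, q3=1, q4=0} (q1) contributes 2 new; branch {q2=0, q3=1} (q4, q1) contributes 0 new. Total: 6.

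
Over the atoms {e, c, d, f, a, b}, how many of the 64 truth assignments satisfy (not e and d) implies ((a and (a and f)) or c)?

Initial set: {((not e and d) implies ((a and (a and f)) or c))}.
((not e and d) implies ((a and (a and f)) or c)): β-rule — branch into not (not e and d)  //  ((a and (a and f)) or c).
  branch 1 (add not (not e and d)):
    not (not e and d): β-rule — branch into not not e  //  not d.
      branch 1.1 (add not not e):
        ○ open, literals {e=true}.
      branch 1.2 (add not d):
        ○ open, literals {d=false}.
  branch 2 (add ((a and (a and f)) or c)):
    ((a and (a and f)) or c): β-rule — branch into (a and (a and f))  //  c.
      branch 2.1 (add (a and (a and f))):
        (a and (a and f)): α-rule — add a, (a and f).
        (a and f): α-rule — add a, f.
        ○ open, literals {a=true, f=true}.
      branch 2.2 (add c):
        ○ open, literals {c=true}.
0 branches closed, 4 open.
Each open branch fixes some atoms; the unmentioned ones are free. Counting distinct full assignments: branch {e=true} (c, d, f, a, b) contributes 32 new; branch {d=false} (e, c, f, a, b) contributes 16 new; branch {a=true, f=true} (e, c, d, b) contributes 4 new; branch {c=true} (e, d, f, a, b) contributes 6 new. Total: 58.

58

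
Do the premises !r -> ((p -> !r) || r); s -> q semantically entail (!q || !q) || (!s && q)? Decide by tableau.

No

Initial set: {T (!r -> ((p -> !r) || r)); T (s -> q); F ((!q || !q) || (!s && q))}.
F ((!q || !q) || (!s && q)): α-rule — add F (!q || !q), F (!s && q).
F (!q || !q): α-rule — add F !q, F !q.
T (!r -> ((p -> !r) || r)): β-rule — branch into F !r  //  T ((p -> !r) || r).
  branch 1 (add F !r):
    T (s -> q): β-rule — branch into F s  //  T q.
      branch 1.1 (add F s):
        F (!s && q): β-rule — branch into F !s  //  F q.
          branch 1.1.1 (add F !s):
            × closes — contains both s and !s.
          branch 1.1.2 (add F q):
            × closes — contains both q and !q.
      branch 1.2 (add T q):
        F (!s && q): β-rule — branch into F !s  //  F q.
          branch 1.2.1 (add F !s):
            ○ open, literals {q=T, r=T, s=T}.
          branch 1.2.2 (add F q):
            × closes — contains both q and !q.
  branch 2 (add T ((p -> !r) || r)):
    T (s -> q): β-rule — branch into F s  //  T q.
      branch 2.1 (add F s):
        F (!s && q): β-rule — branch into F !s  //  F q.
          branch 2.1.1 (add F !s):
            × closes — contains both s and !s.
          branch 2.1.2 (add F q):
            × closes — contains both q and !q.
      branch 2.2 (add T q):
        F (!s && q): β-rule — branch into F !s  //  F q.
          branch 2.2.1 (add F !s):
            T ((p -> !r) || r): β-rule — branch into T (p -> !r)  //  T r.
              branch 2.2.1.1 (add T (p -> !r)):
                T (p -> !r): β-rule — branch into F p  //  T !r.
                  branch 2.2.1.1.1 (add F p):
                    ○ open, literals {p=F, q=T, s=T}.
                  branch 2.2.1.1.2 (add T !r):
                    ○ open, literals {q=T, r=F, s=T}.
              branch 2.2.1.2 (add T r):
                ○ open, literals {q=T, r=T, s=T}.
          branch 2.2.2 (add F q):
            × closes — contains both q and !q.
6 branches closed, 4 open.
An open branch gives a countermodel: q=T, r=T, s=T (unmentioned atoms arbitrary); the premises hold there but the conclusion fails.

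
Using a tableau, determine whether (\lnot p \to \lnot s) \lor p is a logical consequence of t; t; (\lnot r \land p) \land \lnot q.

Yes

Initial set: {t; t; ((\lnot r \land p) \land \lnot q); \lnot ((\lnot p \to \lnot s) \lor p)}.
((\lnot r \land p) \land \lnot q): α-rule — add (\lnot r \land p), \lnot q.
\lnot ((\lnot p \to \lnot s) \lor p): α-rule — add \lnot (\lnot p \to \lnot s), \lnot p.
(\lnot r \land p): α-rule — add \lnot r, p.
× closes — contains both p and \lnot p.
All 1 branch closes.
Every branch closed, so the premises entail the conclusion.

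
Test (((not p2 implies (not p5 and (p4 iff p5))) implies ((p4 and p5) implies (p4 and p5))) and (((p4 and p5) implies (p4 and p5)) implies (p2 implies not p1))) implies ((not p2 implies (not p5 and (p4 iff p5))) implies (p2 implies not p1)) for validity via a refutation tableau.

Assume the negation and expand:
Initial set: {not ((((not p2 implies (not p5 and (p4 iff p5))) implies ((p4 and p5) implies (p4 and p5))) and (((p4 and p5) implies (p4 and p5)) implies (p2 implies not p1))) implies ((not p2 implies (not p5 and (p4 iff p5))) implies (p2 implies not p1)))}.
not ((((not p2 implies (not p5 and (p4 iff p5))) implies ((p4 and p5) implies (p4 and p5))) and (((p4 and p5) implies (p4 and p5)) implies (p2 implies not p1))) implies ((not p2 implies (not p5 and (p4 iff p5))) implies (p2 implies not p1))): α-rule — add (((not p2 implies (not p5 and (p4 iff p5))) implies ((p4 and p5) implies (p4 and p5))) and (((p4 and p5) implies (p4 and p5)) implies (p2 implies not p1))), not ((not p2 implies (not p5 and (p4 iff p5))) implies (p2 implies not p1)).
(((not p2 implies (not p5 and (p4 iff p5))) implies ((p4 and p5) implies (p4 and p5))) and (((p4 and p5) implies (p4 and p5)) implies (p2 implies not p1))): α-rule — add ((not p2 implies (not p5 and (p4 iff p5))) implies ((p4 and p5) implies (p4 and p5))), (((p4 and p5) implies (p4 and p5)) implies (p2 implies not p1)).
not ((not p2 implies (not p5 and (p4 iff p5))) implies (p2 implies not p1)): α-rule — add (not p2 implies (not p5 and (p4 iff p5))), not (p2 implies not p1).
not (p2 implies not p1): α-rule — add p2, not not p1.
((not p2 implies (not p5 and (p4 iff p5))) implies ((p4 and p5) implies (p4 and p5))): β-rule — branch into not (not p2 implies (not p5 and (p4 iff p5)))  //  ((p4 and p5) implies (p4 and p5)).
  branch 1 (add not (not p2 implies (not p5 and (p4 iff p5)))):
    not (not p2 implies (not p5 and (p4 iff p5))): α-rule — add not p2, not (not p5 and (p4 iff p5)).
    × closes — contains both p2 and not p2.
  branch 2 (add ((p4 and p5) implies (p4 and p5))):
    (((p4 and p5) implies (p4 and p5)) implies (p2 implies not p1)): β-rule — branch into not ((p4 and p5) implies (p4 and p5))  //  (p2 implies not p1).
      branch 2.1 (add not ((p4 and p5) implies (p4 and p5))):
        not ((p4 and p5) implies (p4 and p5)): α-rule — add (p4 and p5), not (p4 and p5).
        (p4 and p5): α-rule — add p4, p5.
        (not p2 implies (not p5 and (p4 iff p5))): β-rule — branch into not not p2  //  (not p5 and (p4 iff p5)).
          branch 2.1.1 (add not not p2):
            ((p4 and p5) implies (p4 and p5)): β-rule — branch into not (p4 and p5)  //  (p4 and p5).
              branch 2.1.1.1 (add not (p4 and p5)):
                not (p4 and p5): β-rule — branch into not p4  //  not p5.
                  branch 2.1.1.1.1 (add not p4):
                    × closes — contains both p4 and not p4.
                  branch 2.1.1.1.2 (add not p5):
                    × closes — contains both p5 and not p5.
              branch 2.1.1.2 (add (p4 and p5)):
                (p4 and p5): α-rule — add p4, p5.
                not (p4 and p5): β-rule — branch into not p4  //  not p5.
                  branch 2.1.1.2.1 (add not p4):
                    × closes — contains both p4 and not p4.
                  branch 2.1.1.2.2 (add not p5):
                    × closes — contains both p5 and not p5.
          branch 2.1.2 (add (not p5 and (p4 iff p5))):
            (not p5 and (p4 iff p5)): α-rule — add not p5, (p4 iff p5).
            × closes — contains both p5 and not p5.
      branch 2.2 (add (p2 implies not p1)):
        (not p2 implies (not p5 and (p4 iff p5))): β-rule — branch into not not p2  //  (not p5 and (p4 iff p5)).
          branch 2.2.1 (add not not p2):
            ((p4 and p5) implies (p4 and p5)): β-rule — branch into not (p4 and p5)  //  (p4 and p5).
              branch 2.2.1.1 (add not (p4 and p5)):
                (p2 implies not p1): β-rule — branch into not p2  //  not p1.
                  branch 2.2.1.1.1 (add not p2):
                    × closes — contains both p2 and not p2.
                  branch 2.2.1.1.2 (add not p1):
                    × closes — contains both p1 and not p1.
              branch 2.2.1.2 (add (p4 and p5)):
                (p4 and p5): α-rule — add p4, p5.
                (p2 implies not p1): β-rule — branch into not p2  //  not p1.
                  branch 2.2.1.2.1 (add not p2):
                    × closes — contains both p2 and not p2.
                  branch 2.2.1.2.2 (add not p1):
                    × closes — contains both p1 and not p1.
          branch 2.2.2 (add (not p5 and (p4 iff p5))):
            (not p5 and (p4 iff p5)): α-rule — add not p5, (p4 iff p5).
            ((p4 and p5) implies (p4 and p5)): β-rule — branch into not (p4 and p5)  //  (p4 and p5).
              branch 2.2.2.1 (add not (p4 and p5)):
                (p2 implies not p1): β-rule — branch into not p2  //  not p1.
                  branch 2.2.2.1.1 (add not p2):
                    × closes — contains both p2 and not p2.
                  branch 2.2.2.1.2 (add not p1):
                    × closes — contains both p1 and not p1.
              branch 2.2.2.2 (add (p4 and p5)):
                (p4 and p5): α-rule — add p4, p5.
                × closes — contains both p5 and not p5.
All 13 branches close.
Every branch closed, so the negation is unsatisfiable and the formula is valid.

Valid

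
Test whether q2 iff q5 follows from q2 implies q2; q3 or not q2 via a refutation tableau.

Initial set: {(q2 implies q2); (q3 or not q2); not (q2 iff q5)}.
(q2 implies q2): β-rule — branch into not q2  //  q2.
  branch 1 (add not q2):
    (q3 or not q2): β-rule — branch into q3  //  not q2.
      branch 1.1 (add q3):
        not (q2 iff q5): β-rule — branch into q2, not q5  //  not q2, q5.
          branch 1.1.1 (add q2, not q5):
            × closes — contains both q2 and not q2.
          branch 1.1.2 (add not q2, q5):
            ○ open, literals {q2=false, q3=true, q5=true}.
      branch 1.2 (add not q2):
        not (q2 iff q5): β-rule — branch into q2, not q5  //  not q2, q5.
          branch 1.2.1 (add q2, not q5):
            × closes — contains both q2 and not q2.
          branch 1.2.2 (add not q2, q5):
            ○ open, literals {q2=false, q5=true}.
  branch 2 (add q2):
    (q3 or not q2): β-rule — branch into q3  //  not q2.
      branch 2.1 (add q3):
        not (q2 iff q5): β-rule — branch into q2, not q5  //  not q2, q5.
          branch 2.1.1 (add q2, not q5):
            ○ open, literals {q2=true, q3=true, q5=false}.
          branch 2.1.2 (add not q2, q5):
            × closes — contains both q2 and not q2.
      branch 2.2 (add not q2):
        × closes — contains both q2 and not q2.
4 branches closed, 3 open.
An open branch gives a countermodel: q2=false, q3=true, q5=true (unmentioned atoms arbitrary); the premises hold there but the conclusion fails.

No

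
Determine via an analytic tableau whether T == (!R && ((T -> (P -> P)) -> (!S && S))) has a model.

Satisfiable

Initial set: {(T == (!R && ((T -> (P -> P)) -> (!S && S))))}.
(T == (!R && ((T -> (P -> P)) -> (!S && S)))): β-rule — branch into T, (!R && ((T -> (P -> P)) -> (!S && S)))  //  !T, !(!R && ((T -> (P -> P)) -> (!S && S))).
  branch 1 (add T, (!R && ((T -> (P -> P)) -> (!S && S)))):
    (!R && ((T -> (P -> P)) -> (!S && S))): α-rule — add !R, ((T -> (P -> P)) -> (!S && S)).
    ((T -> (P -> P)) -> (!S && S)): β-rule — branch into !(T -> (P -> P))  //  (!S && S).
      branch 1.1 (add !(T -> (P -> P))):
        !(T -> (P -> P)): α-rule — add T, !(P -> P).
        !(P -> P): α-rule — add P, !P.
        × closes — contains both P and !P.
      branch 1.2 (add (!S && S)):
        (!S && S): α-rule — add !S, S.
        × closes — contains both S and !S.
  branch 2 (add !T, !(!R && ((T -> (P -> P)) -> (!S && S)))):
    !(!R && ((T -> (P -> P)) -> (!S && S))): β-rule — branch into !!R  //  !((T -> (P -> P)) -> (!S && S)).
      branch 2.1 (add !!R):
        ○ open, literals {R=true, T=false}.
      branch 2.2 (add !((T -> (P -> P)) -> (!S && S))):
        !((T -> (P -> P)) -> (!S && S)): α-rule — add (T -> (P -> P)), !(!S && S).
        (T -> (P -> P)): β-rule — branch into !T  //  (P -> P).
          branch 2.2.1 (add !T):
            !(!S && S): β-rule — branch into !!S  //  !S.
              branch 2.2.1.1 (add !!S):
                ○ open, literals {S=true, T=false}.
              branch 2.2.1.2 (add !S):
                ○ open, literals {S=false, T=false}.
          branch 2.2.2 (add (P -> P)):
            !(!S && S): β-rule — branch into !!S  //  !S.
              branch 2.2.2.1 (add !!S):
                (P -> P): β-rule — branch into !P  //  P.
                  branch 2.2.2.1.1 (add !P):
                    ○ open, literals {P=false, S=true, T=false}.
                  branch 2.2.2.1.2 (add P):
                    ○ open, literals {P=true, S=true, T=false}.
              branch 2.2.2.2 (add !S):
                (P -> P): β-rule — branch into !P  //  P.
                  branch 2.2.2.2.1 (add !P):
                    ○ open, literals {P=false, S=false, T=false}.
                  branch 2.2.2.2.2 (add P):
                    ○ open, literals {P=true, S=false, T=false}.
2 branches closed, 7 open.
An open branch gives a satisfying assignment: R=true, T=false.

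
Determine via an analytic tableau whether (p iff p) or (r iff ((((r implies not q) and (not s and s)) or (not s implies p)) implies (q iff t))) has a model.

Initial set: {((p iff p) or (r iff ((((r implies not q) and (not s and s)) or (not s implies p)) implies (q iff t))))}.
((p iff p) or (r iff ((((r implies not q) and (not s and s)) or (not s implies p)) implies (q iff t)))): β-rule — branch into (p iff p)  //  (r iff ((((r implies not q) and (not s and s)) or (not s implies p)) implies (q iff t))).
  branch 1 (add (p iff p)):
    (p iff p): β-rule — branch into p, p  //  not p, not p.
      branch 1.1 (add p, p):
        ○ open, literals {p=true}.
      branch 1.2 (add not p, not p):
        ○ open, literals {p=false}.
  branch 2 (add (r iff ((((r implies not q) and (not s and s)) or (not s implies p)) implies (q iff t)))):
    (r iff ((((r implies not q) and (not s and s)) or (not s implies p)) implies (q iff t))): β-rule — branch into r, ((((r implies not q) and (not s and s)) or (not s implies p)) implies (q iff t))  //  not r, not ((((r implies not q) and (not s and s)) or (not s implies p)) implies (q iff t)).
      branch 2.1 (add r, ((((r implies not q) and (not s and s)) or (not s implies p)) implies (q iff t))):
        ((((r implies not q) and (not s and s)) or (not s implies p)) implies (q iff t)): β-rule — branch into not (((r implies not q) and (not s and s)) or (not s implies p))  //  (q iff t).
          branch 2.1.1 (add not (((r implies not q) and (not s and s)) or (not s implies p))):
            not (((r implies not q) and (not s and s)) or (not s implies p)): α-rule — add not ((r implies not q) and (not s and s)), not (not s implies p).
            not (not s implies p): α-rule — add not s, not p.
            not ((r implies not q) and (not s and s)): β-rule — branch into not (r implies not q)  //  not (not s and s).
              branch 2.1.1.1 (add not (r implies not q)):
                not (r implies not q): α-rule — add r, not not q.
                ○ open, literals {p=false, q=true, r=true, s=false}.
              branch 2.1.1.2 (add not (not s and s)):
                not (not s and s): β-rule — branch into not not s  //  not s.
                  branch 2.1.1.2.1 (add not not s):
                    × closes — contains both s and not s.
                  branch 2.1.1.2.2 (add not s):
                    ○ open, literals {p=false, r=true, s=false}.
          branch 2.1.2 (add (q iff t)):
            (q iff t): β-rule — branch into q, t  //  not q, not t.
              branch 2.1.2.1 (add q, t):
                ○ open, literals {q=true, r=true, t=true}.
              branch 2.1.2.2 (add not q, not t):
                ○ open, literals {q=false, r=true, t=false}.
      branch 2.2 (add not r, not ((((r implies not q) and (not s and s)) or (not s implies p)) implies (q iff t))):
        not ((((r implies not q) and (not s and s)) or (not s implies p)) implies (q iff t)): α-rule — add (((r implies not q) and (not s and s)) or (not s implies p)), not (q iff t).
        (((r implies not q) and (not s and s)) or (not s implies p)): β-rule — branch into ((r implies not q) and (not s and s))  //  (not s implies p).
          branch 2.2.1 (add ((r implies not q) and (not s and s))):
            ((r implies not q) and (not s and s)): α-rule — add (r implies not q), (not s and s).
            (not s and s): α-rule — add not s, s.
            × closes — contains both s and not s.
          branch 2.2.2 (add (not s implies p)):
            not (q iff t): β-rule — branch into q, not t  //  not q, t.
              branch 2.2.2.1 (add q, not t):
                (not s implies p): β-rule — branch into not not s  //  p.
                  branch 2.2.2.1.1 (add not not s):
                    ○ open, literals {q=true, r=false, s=true, t=false}.
                  branch 2.2.2.1.2 (add p):
                    ○ open, literals {p=true, q=true, r=false, t=false}.
              branch 2.2.2.2 (add not q, t):
                (not s implies p): β-rule — branch into not not s  //  p.
                  branch 2.2.2.2.1 (add not not s):
                    ○ open, literals {q=false, r=false, s=true, t=true}.
                  branch 2.2.2.2.2 (add p):
                    ○ open, literals {p=true, q=false, r=false, t=true}.
2 branches closed, 10 open.
An open branch gives a satisfying assignment: p=true.

Satisfiable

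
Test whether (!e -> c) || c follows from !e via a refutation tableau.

No

Initial set: {!e; !((!e -> c) || c)}.
!((!e -> c) || c): α-rule — add !(!e -> c), !c.
!(!e -> c): α-rule — add !e, !c.
○ open, literals {c=0, e=0}.
0 branches closed, 1 open.
An open branch gives a countermodel: c=0, e=0 (unmentioned atoms arbitrary); the premises hold there but the conclusion fails.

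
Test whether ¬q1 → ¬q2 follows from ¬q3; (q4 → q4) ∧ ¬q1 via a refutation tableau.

Initial set: {¬q3; ((q4 → q4) ∧ ¬q1); ¬(¬q1 → ¬q2)}.
((q4 → q4) ∧ ¬q1): α-rule — add (q4 → q4), ¬q1.
¬(¬q1 → ¬q2): α-rule — add ¬q1, ¬¬q2.
(q4 → q4): β-rule — branch into ¬q4  //  q4.
  branch 1 (add ¬q4):
    ○ open, literals {q1=0, q2=1, q3=0, q4=0}.
  branch 2 (add q4):
    ○ open, literals {q1=0, q2=1, q3=0, q4=1}.
0 branches closed, 2 open.
An open branch gives a countermodel: q1=0, q2=1, q3=0, q4=0 (unmentioned atoms arbitrary); the premises hold there but the conclusion fails.

No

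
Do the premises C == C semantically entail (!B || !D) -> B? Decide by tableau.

Initial set: {(C == C); !((!B || !D) -> B)}.
!((!B || !D) -> B): α-rule — add (!B || !D), !B.
(C == C): β-rule — branch into C, C  //  !C, !C.
  branch 1 (add C, C):
    (!B || !D): β-rule — branch into !B  //  !D.
      branch 1.1 (add !B):
        ○ open, literals {B=0, C=1}.
      branch 1.2 (add !D):
        ○ open, literals {B=0, C=1, D=0}.
  branch 2 (add !C, !C):
    (!B || !D): β-rule — branch into !B  //  !D.
      branch 2.1 (add !B):
        ○ open, literals {B=0, C=0}.
      branch 2.2 (add !D):
        ○ open, literals {B=0, C=0, D=0}.
0 branches closed, 4 open.
An open branch gives a countermodel: B=0, C=1 (unmentioned atoms arbitrary); the premises hold there but the conclusion fails.

No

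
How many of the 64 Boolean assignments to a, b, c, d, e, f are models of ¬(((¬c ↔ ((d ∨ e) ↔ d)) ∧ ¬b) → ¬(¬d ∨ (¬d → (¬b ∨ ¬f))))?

Initial set: {¬(((¬c ↔ ((d ∨ e) ↔ d)) ∧ ¬b) → ¬(¬d ∨ (¬d → (¬b ∨ ¬f))))}.
¬(((¬c ↔ ((d ∨ e) ↔ d)) ∧ ¬b) → ¬(¬d ∨ (¬d → (¬b ∨ ¬f)))): α-rule — add ((¬c ↔ ((d ∨ e) ↔ d)) ∧ ¬b), ¬¬(¬d ∨ (¬d → (¬b ∨ ¬f))).
((¬c ↔ ((d ∨ e) ↔ d)) ∧ ¬b): α-rule — add (¬c ↔ ((d ∨ e) ↔ d)), ¬b.
¬¬(¬d ∨ (¬d → (¬b ∨ ¬f))): β-rule — branch into ¬d  //  (¬d → (¬b ∨ ¬f)).
  branch 1 (add ¬d):
    (¬c ↔ ((d ∨ e) ↔ d)): β-rule — branch into ¬c, ((d ∨ e) ↔ d)  //  ¬¬c, ¬((d ∨ e) ↔ d).
      branch 1.1 (add ¬c, ((d ∨ e) ↔ d)):
        ((d ∨ e) ↔ d): β-rule — branch into (d ∨ e), d  //  ¬(d ∨ e), ¬d.
          branch 1.1.1 (add (d ∨ e), d):
            × closes — contains both d and ¬d.
          branch 1.1.2 (add ¬(d ∨ e), ¬d):
            ¬(d ∨ e): α-rule — add ¬d, ¬e.
            ○ open, literals {b=F, c=F, d=F, e=F}.
      branch 1.2 (add ¬¬c, ¬((d ∨ e) ↔ d)):
        ¬((d ∨ e) ↔ d): β-rule — branch into (d ∨ e), ¬d  //  ¬(d ∨ e), d.
          branch 1.2.1 (add (d ∨ e), ¬d):
            (d ∨ e): β-rule — branch into d  //  e.
              branch 1.2.1.1 (add d):
                × closes — contains both d and ¬d.
              branch 1.2.1.2 (add e):
                ○ open, literals {b=F, c=T, d=F, e=T}.
          branch 1.2.2 (add ¬(d ∨ e), d):
            × closes — contains both d and ¬d.
  branch 2 (add (¬d → (¬b ∨ ¬f))):
    (¬c ↔ ((d ∨ e) ↔ d)): β-rule — branch into ¬c, ((d ∨ e) ↔ d)  //  ¬¬c, ¬((d ∨ e) ↔ d).
      branch 2.1 (add ¬c, ((d ∨ e) ↔ d)):
        (¬d → (¬b ∨ ¬f)): β-rule — branch into ¬¬d  //  (¬b ∨ ¬f).
          branch 2.1.1 (add ¬¬d):
            ((d ∨ e) ↔ d): β-rule — branch into (d ∨ e), d  //  ¬(d ∨ e), ¬d.
              branch 2.1.1.1 (add (d ∨ e), d):
                (d ∨ e): β-rule — branch into d  //  e.
                  branch 2.1.1.1.1 (add d):
                    ○ open, literals {b=F, c=F, d=T}.
                  branch 2.1.1.1.2 (add e):
                    ○ open, literals {b=F, c=F, d=T, e=T}.
              branch 2.1.1.2 (add ¬(d ∨ e), ¬d):
                × closes — contains both d and ¬d.
          branch 2.1.2 (add (¬b ∨ ¬f)):
            ((d ∨ e) ↔ d): β-rule — branch into (d ∨ e), d  //  ¬(d ∨ e), ¬d.
              branch 2.1.2.1 (add (d ∨ e), d):
                (¬b ∨ ¬f): β-rule — branch into ¬b  //  ¬f.
                  branch 2.1.2.1.1 (add ¬b):
                    (d ∨ e): β-rule — branch into d  //  e.
                      branch 2.1.2.1.1.1 (add d):
                        ○ open, literals {b=F, c=F, d=T}.
                      branch 2.1.2.1.1.2 (add e):
                        ○ open, literals {b=F, c=F, d=T, e=T}.
                  branch 2.1.2.1.2 (add ¬f):
                    (d ∨ e): β-rule — branch into d  //  e.
                      branch 2.1.2.1.2.1 (add d):
                        ○ open, literals {b=F, c=F, d=T, f=F}.
                      branch 2.1.2.1.2.2 (add e):
                        ○ open, literals {b=F, c=F, d=T, e=T, f=F}.
              branch 2.1.2.2 (add ¬(d ∨ e), ¬d):
                ¬(d ∨ e): α-rule — add ¬d, ¬e.
                (¬b ∨ ¬f): β-rule — branch into ¬b  //  ¬f.
                  branch 2.1.2.2.1 (add ¬b):
                    ○ open, literals {b=F, c=F, d=F, e=F}.
                  branch 2.1.2.2.2 (add ¬f):
                    ○ open, literals {b=F, c=F, d=F, e=F, f=F}.
      branch 2.2 (add ¬¬c, ¬((d ∨ e) ↔ d)):
        (¬d → (¬b ∨ ¬f)): β-rule — branch into ¬¬d  //  (¬b ∨ ¬f).
          branch 2.2.1 (add ¬¬d):
            ¬((d ∨ e) ↔ d): β-rule — branch into (d ∨ e), ¬d  //  ¬(d ∨ e), d.
              branch 2.2.1.1 (add (d ∨ e), ¬d):
                × closes — contains both d and ¬d.
              branch 2.2.1.2 (add ¬(d ∨ e), d):
                ¬(d ∨ e): α-rule — add ¬d, ¬e.
                × closes — contains both d and ¬d.
          branch 2.2.2 (add (¬b ∨ ¬f)):
            ¬((d ∨ e) ↔ d): β-rule — branch into (d ∨ e), ¬d  //  ¬(d ∨ e), d.
              branch 2.2.2.1 (add (d ∨ e), ¬d):
                (¬b ∨ ¬f): β-rule — branch into ¬b  //  ¬f.
                  branch 2.2.2.1.1 (add ¬b):
                    (d ∨ e): β-rule — branch into d  //  e.
                      branch 2.2.2.1.1.1 (add d):
                        × closes — contains both d and ¬d.
                      branch 2.2.2.1.1.2 (add e):
                        ○ open, literals {b=F, c=T, d=F, e=T}.
                  branch 2.2.2.1.2 (add ¬f):
                    (d ∨ e): β-rule — branch into d  //  e.
                      branch 2.2.2.1.2.1 (add d):
                        × closes — contains both d and ¬d.
                      branch 2.2.2.1.2.2 (add e):
                        ○ open, literals {b=F, c=T, d=F, e=T, f=F}.
              branch 2.2.2.2 (add ¬(d ∨ e), d):
                ¬(d ∨ e): α-rule — add ¬d, ¬e.
                × closes — contains both d and ¬d.
9 branches closed, 12 open.
Each open branch fixes some atoms; the unmentioned ones are free. Counting distinct full assignments: branch {b=F, c=F, d=F, e=F} (a, f) contributes 4 new; branch {b=F, c=T, d=F, e=T} (a, f) contributes 4 new; branch {b=F, c=F, d=T} (a, e, f) contributes 8 new; branch {b=F, c=F, d=T, e=T} (a, f) contributes 0 new; branch {b=F, c=F, d=T} (a, e, f) contributes 0 new; branch {b=F, c=F, d=T, e=T} (a, f) contributes 0 new; branch {b=F, c=F, d=T, f=F} (a, e) contributes 0 new; branch {b=F, c=F, d=T, e=T, f=F} (a) contributes 0 new; branch {b=F, c=F, d=F, e=F} (a, f) contributes 0 new; branch {b=F, c=F, d=F, e=F, f=F} (a) contributes 0 new; branch {b=F, c=T, d=F, e=T} (a, f) contributes 0 new; branch {b=F, c=T, d=F, e=T, f=F} (a) contributes 0 new. Total: 16.

16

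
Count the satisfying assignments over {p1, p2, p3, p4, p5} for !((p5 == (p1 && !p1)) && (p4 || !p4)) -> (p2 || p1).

Initial set: {(!((p5 == (p1 && !p1)) && (p4 || !p4)) -> (p2 || p1))}.
(!((p5 == (p1 && !p1)) && (p4 || !p4)) -> (p2 || p1)): β-rule — branch into !!((p5 == (p1 && !p1)) && (p4 || !p4))  //  (p2 || p1).
  branch 1 (add !!((p5 == (p1 && !p1)) && (p4 || !p4))):
    !!((p5 == (p1 && !p1)) && (p4 || !p4)): α-rule — add (p5 == (p1 && !p1)), (p4 || !p4).
    (p5 == (p1 && !p1)): β-rule — branch into p5, (p1 && !p1)  //  !p5, !(p1 && !p1).
      branch 1.1 (add p5, (p1 && !p1)):
        (p1 && !p1): α-rule — add p1, !p1.
        × closes — contains both p1 and !p1.
      branch 1.2 (add !p5, !(p1 && !p1)):
        (p4 || !p4): β-rule — branch into p4  //  !p4.
          branch 1.2.1 (add p4):
            !(p1 && !p1): β-rule — branch into !p1  //  !!p1.
              branch 1.2.1.1 (add !p1):
                ○ open, literals {p1=0, p4=1, p5=0}.
              branch 1.2.1.2 (add !!p1):
                ○ open, literals {p1=1, p4=1, p5=0}.
          branch 1.2.2 (add !p4):
            !(p1 && !p1): β-rule — branch into !p1  //  !!p1.
              branch 1.2.2.1 (add !p1):
                ○ open, literals {p1=0, p4=0, p5=0}.
              branch 1.2.2.2 (add !!p1):
                ○ open, literals {p1=1, p4=0, p5=0}.
  branch 2 (add (p2 || p1)):
    (p2 || p1): β-rule — branch into p2  //  p1.
      branch 2.1 (add p2):
        ○ open, literals {p2=1}.
      branch 2.2 (add p1):
        ○ open, literals {p1=1}.
1 branch closed, 6 open.
Each open branch fixes some atoms; the unmentioned ones are free. Counting distinct full assignments: branch {p1=0, p4=1, p5=0} (p2, p3) contributes 4 new; branch {p1=1, p4=1, p5=0} (p2, p3) contributes 4 new; branch {p1=0, p4=0, p5=0} (p2, p3) contributes 4 new; branch {p1=1, p4=0, p5=0} (p2, p3) contributes 4 new; branch {p2=1} (p1, p3, p4, p5) contributes 8 new; branch {p1=1} (p2, p3, p4, p5) contributes 4 new. Total: 28.

28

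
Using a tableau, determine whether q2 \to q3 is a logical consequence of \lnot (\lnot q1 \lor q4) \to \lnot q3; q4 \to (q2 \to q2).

No

Initial set: {T (\lnot (\lnot q1 \lor q4) \to \lnot q3); T (q4 \to (q2 \to q2)); F (q2 \to q3)}.
F (q2 \to q3): α-rule — add T q2, F q3.
T (\lnot (\lnot q1 \lor q4) \to \lnot q3): β-rule — branch into F \lnot (\lnot q1 \lor q4)  //  T \lnot q3.
  branch 1 (add F \lnot (\lnot q1 \lor q4)):
    T (q4 \to (q2 \to q2)): β-rule — branch into F q4  //  T (q2 \to q2).
      branch 1.1 (add F q4):
        F \lnot (\lnot q1 \lor q4): β-rule — branch into T \lnot q1  //  T q4.
          branch 1.1.1 (add T \lnot q1):
            ○ open, literals {q1=F, q2=T, q3=F, q4=F}.
          branch 1.1.2 (add T q4):
            × closes — contains both q4 and \lnot q4.
      branch 1.2 (add T (q2 \to q2)):
        F \lnot (\lnot q1 \lor q4): β-rule — branch into T \lnot q1  //  T q4.
          branch 1.2.1 (add T \lnot q1):
            T (q2 \to q2): β-rule — branch into F q2  //  T q2.
              branch 1.2.1.1 (add F q2):
                × closes — contains both q2 and \lnot q2.
              branch 1.2.1.2 (add T q2):
                ○ open, literals {q1=F, q2=T, q3=F}.
          branch 1.2.2 (add T q4):
            T (q2 \to q2): β-rule — branch into F q2  //  T q2.
              branch 1.2.2.1 (add F q2):
                × closes — contains both q2 and \lnot q2.
              branch 1.2.2.2 (add T q2):
                ○ open, literals {q2=T, q3=F, q4=T}.
  branch 2 (add T \lnot q3):
    T (q4 \to (q2 \to q2)): β-rule — branch into F q4  //  T (q2 \to q2).
      branch 2.1 (add F q4):
        ○ open, literals {q2=T, q3=F, q4=F}.
      branch 2.2 (add T (q2 \to q2)):
        T (q2 \to q2): β-rule — branch into F q2  //  T q2.
          branch 2.2.1 (add F q2):
            × closes — contains both q2 and \lnot q2.
          branch 2.2.2 (add T q2):
            ○ open, literals {q2=T, q3=F}.
4 branches closed, 5 open.
An open branch gives a countermodel: q1=F, q2=T, q3=F, q4=F (unmentioned atoms arbitrary); the premises hold there but the conclusion fails.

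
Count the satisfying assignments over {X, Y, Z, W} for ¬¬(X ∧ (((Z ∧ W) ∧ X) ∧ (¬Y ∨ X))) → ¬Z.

Initial set: {(¬¬(X ∧ (((Z ∧ W) ∧ X) ∧ (¬Y ∨ X))) → ¬Z)}.
(¬¬(X ∧ (((Z ∧ W) ∧ X) ∧ (¬Y ∨ X))) → ¬Z): β-rule — branch into ¬¬¬(X ∧ (((Z ∧ W) ∧ X) ∧ (¬Y ∨ X)))  //  ¬Z.
  branch 1 (add ¬¬¬(X ∧ (((Z ∧ W) ∧ X) ∧ (¬Y ∨ X)))):
    ¬¬¬(X ∧ (((Z ∧ W) ∧ X) ∧ (¬Y ∨ X))): drop double negation, giving ¬(X ∧ (((Z ∧ W) ∧ X) ∧ (¬Y ∨ X))).
    ¬(X ∧ (((Z ∧ W) ∧ X) ∧ (¬Y ∨ X))): β-rule — branch into ¬X  //  ¬(((Z ∧ W) ∧ X) ∧ (¬Y ∨ X)).
      branch 1.1 (add ¬X):
        ○ open, literals {X=0}.
      branch 1.2 (add ¬(((Z ∧ W) ∧ X) ∧ (¬Y ∨ X))):
        ¬(((Z ∧ W) ∧ X) ∧ (¬Y ∨ X)): β-rule — branch into ¬((Z ∧ W) ∧ X)  //  ¬(¬Y ∨ X).
          branch 1.2.1 (add ¬((Z ∧ W) ∧ X)):
            ¬((Z ∧ W) ∧ X): β-rule — branch into ¬(Z ∧ W)  //  ¬X.
              branch 1.2.1.1 (add ¬(Z ∧ W)):
                ¬(Z ∧ W): β-rule — branch into ¬Z  //  ¬W.
                  branch 1.2.1.1.1 (add ¬Z):
                    ○ open, literals {Z=0}.
                  branch 1.2.1.1.2 (add ¬W):
                    ○ open, literals {W=0}.
              branch 1.2.1.2 (add ¬X):
                ○ open, literals {X=0}.
          branch 1.2.2 (add ¬(¬Y ∨ X)):
            ¬(¬Y ∨ X): α-rule — add ¬¬Y, ¬X.
            ○ open, literals {X=0, Y=1}.
  branch 2 (add ¬Z):
    ○ open, literals {Z=0}.
0 branches closed, 6 open.
Each open branch fixes some atoms; the unmentioned ones are free. Counting distinct full assignments: branch {X=0} (Y, Z, W) contributes 8 new; branch {Z=0} (X, Y, W) contributes 4 new; branch {W=0} (X, Y, Z) contributes 2 new; branch {X=0} (Y, Z, W) contributes 0 new; branch {X=0, Y=1} (Z, W) contributes 0 new; branch {Z=0} (X, Y, W) contributes 0 new. Total: 14.

14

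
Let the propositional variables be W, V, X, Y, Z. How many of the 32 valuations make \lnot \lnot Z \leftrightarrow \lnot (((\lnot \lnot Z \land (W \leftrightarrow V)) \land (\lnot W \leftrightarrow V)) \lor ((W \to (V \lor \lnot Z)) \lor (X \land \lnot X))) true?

Initial set: {(\lnot \lnot Z \leftrightarrow \lnot (((\lnot \lnot Z \land (W \leftrightarrow V)) \land (\lnot W \leftrightarrow V)) \lor ((W \to (V \lor \lnot Z)) \lor (X \land \lnot X))))}.
(\lnot \lnot Z \leftrightarrow \lnot (((\lnot \lnot Z \land (W \leftrightarrow V)) \land (\lnot W \leftrightarrow V)) \lor ((W \to (V \lor \lnot Z)) \lor (X \land \lnot X)))): β-rule — branch into \lnot \lnot Z, \lnot (((\lnot \lnot Z \land (W \leftrightarrow V)) \land (\lnot W \leftrightarrow V)) \lor ((W \to (V \lor \lnot Z)) \lor (X \land \lnot X)))  //  \lnot \lnot \lnot Z, \lnot \lnot (((\lnot \lnot Z \land (W \leftrightarrow V)) \land (\lnot W \leftrightarrow V)) \lor ((W \to (V \lor \lnot Z)) \lor (X \land \lnot X))).
  branch 1 (add \lnot \lnot Z, \lnot (((\lnot \lnot Z \land (W \leftrightarrow V)) \land (\lnot W \leftrightarrow V)) \lor ((W \to (V \lor \lnot Z)) \lor (X \land \lnot X)))):
    \lnot \lnot Z: drop double negation, giving Z.
    \lnot (((\lnot \lnot Z \land (W \leftrightarrow V)) \land (\lnot W \leftrightarrow V)) \lor ((W \to (V \lor \lnot Z)) \lor (X \land \lnot X))): α-rule — add \lnot ((\lnot \lnot Z \land (W \leftrightarrow V)) \land (\lnot W \leftrightarrow V)), \lnot ((W \to (V \lor \lnot Z)) \lor (X \land \lnot X)).
    \lnot ((W \to (V \lor \lnot Z)) \lor (X \land \lnot X)): α-rule — add \lnot (W \to (V \lor \lnot Z)), \lnot (X \land \lnot X).
    \lnot (W \to (V \lor \lnot Z)): α-rule — add W, \lnot (V \lor \lnot Z).
    \lnot (V \lor \lnot Z): α-rule — add \lnot V, \lnot \lnot Z.
    \lnot ((\lnot \lnot Z \land (W \leftrightarrow V)) \land (\lnot W \leftrightarrow V)): β-rule — branch into \lnot (\lnot \lnot Z \land (W \leftrightarrow V))  //  \lnot (\lnot W \leftrightarrow V).
      branch 1.1 (add \lnot (\lnot \lnot Z \land (W \leftrightarrow V))):
        \lnot (X \land \lnot X): β-rule — branch into \lnot X  //  \lnot \lnot X.
          branch 1.1.1 (add \lnot X):
            \lnot (\lnot \lnot Z \land (W \leftrightarrow V)): β-rule — branch into \lnot \lnot \lnot Z  //  \lnot (W \leftrightarrow V).
              branch 1.1.1.1 (add \lnot \lnot \lnot Z):
                \lnot \lnot \lnot Z: drop double negation, giving \lnot Z.
                × closes — contains both Z and \lnot Z.
              branch 1.1.1.2 (add \lnot (W \leftrightarrow V)):
                \lnot (W \leftrightarrow V): β-rule — branch into W, \lnot V  //  \lnot W, V.
                  branch 1.1.1.2.1 (add W, \lnot V):
                    ○ open, literals {V=F, W=T, X=F, Z=T}.
                  branch 1.1.1.2.2 (add \lnot W, V):
                    × closes — contains both W and \lnot W.
          branch 1.1.2 (add \lnot \lnot X):
            \lnot (\lnot \lnot Z \land (W \leftrightarrow V)): β-rule — branch into \lnot \lnot \lnot Z  //  \lnot (W \leftrightarrow V).
              branch 1.1.2.1 (add \lnot \lnot \lnot Z):
                \lnot \lnot \lnot Z: drop double negation, giving \lnot Z.
                × closes — contains both Z and \lnot Z.
              branch 1.1.2.2 (add \lnot (W \leftrightarrow V)):
                \lnot (W \leftrightarrow V): β-rule — branch into W, \lnot V  //  \lnot W, V.
                  branch 1.1.2.2.1 (add W, \lnot V):
                    ○ open, literals {V=F, W=T, X=T, Z=T}.
                  branch 1.1.2.2.2 (add \lnot W, V):
                    × closes — contains both W and \lnot W.
      branch 1.2 (add \lnot (\lnot W \leftrightarrow V)):
        \lnot (X \land \lnot X): β-rule — branch into \lnot X  //  \lnot \lnot X.
          branch 1.2.1 (add \lnot X):
            \lnot (\lnot W \leftrightarrow V): β-rule — branch into \lnot W, \lnot V  //  \lnot \lnot W, V.
              branch 1.2.1.1 (add \lnot W, \lnot V):
                × closes — contains both W and \lnot W.
              branch 1.2.1.2 (add \lnot \lnot W, V):
                × closes — contains both V and \lnot V.
          branch 1.2.2 (add \lnot \lnot X):
            \lnot (\lnot W \leftrightarrow V): β-rule — branch into \lnot W, \lnot V  //  \lnot \lnot W, V.
              branch 1.2.2.1 (add \lnot W, \lnot V):
                × closes — contains both W and \lnot W.
              branch 1.2.2.2 (add \lnot \lnot W, V):
                × closes — contains both V and \lnot V.
  branch 2 (add \lnot \lnot \lnot Z, \lnot \lnot (((\lnot \lnot Z \land (W \leftrightarrow V)) \land (\lnot W \leftrightarrow V)) \lor ((W \to (V \lor \lnot Z)) \lor (X \land \lnot X)))):
    \lnot \lnot \lnot Z: drop double negation, giving \lnot Z.
    \lnot \lnot (((\lnot \lnot Z \land (W \leftrightarrow V)) \land (\lnot W \leftrightarrow V)) \lor ((W \to (V \lor \lnot Z)) \lor (X \land \lnot X))): β-rule — branch into ((\lnot \lnot Z \land (W \leftrightarrow V)) \land (\lnot W \leftrightarrow V))  //  ((W \to (V \lor \lnot Z)) \lor (X \land \lnot X)).
      branch 2.1 (add ((\lnot \lnot Z \land (W \leftrightarrow V)) \land (\lnot W \leftrightarrow V))):
        ((\lnot \lnot Z \land (W \leftrightarrow V)) \land (\lnot W \leftrightarrow V)): α-rule — add (\lnot \lnot Z \land (W \leftrightarrow V)), (\lnot W \leftrightarrow V).
        (\lnot \lnot Z \land (W \leftrightarrow V)): α-rule — add \lnot \lnot Z, (W \leftrightarrow V).
        \lnot \lnot Z: drop double negation, giving Z.
        × closes — contains both Z and \lnot Z.
      branch 2.2 (add ((W \to (V \lor \lnot Z)) \lor (X \land \lnot X))):
        ((W \to (V \lor \lnot Z)) \lor (X \land \lnot X)): β-rule — branch into (W \to (V \lor \lnot Z))  //  (X \land \lnot X).
          branch 2.2.1 (add (W \to (V \lor \lnot Z))):
            (W \to (V \lor \lnot Z)): β-rule — branch into \lnot W  //  (V \lor \lnot Z).
              branch 2.2.1.1 (add \lnot W):
                ○ open, literals {W=F, Z=F}.
              branch 2.2.1.2 (add (V \lor \lnot Z)):
                (V \lor \lnot Z): β-rule — branch into V  //  \lnot Z.
                  branch 2.2.1.2.1 (add V):
                    ○ open, literals {V=T, Z=F}.
                  branch 2.2.1.2.2 (add \lnot Z):
                    ○ open, literals {Z=F}.
          branch 2.2.2 (add (X \land \lnot X)):
            (X \land \lnot X): α-rule — add X, \lnot X.
            × closes — contains both X and \lnot X.
10 branches closed, 5 open.
Each open branch fixes some atoms; the unmentioned ones are free. Counting distinct full assignments: branch {V=F, W=T, X=F, Z=T} (Y) contributes 2 new; branch {V=F, W=T, X=T, Z=T} (Y) contributes 2 new; branch {W=F, Z=F} (V, X, Y) contributes 8 new; branch {V=T, Z=F} (W, X, Y) contributes 4 new; branch {Z=F} (W, V, X, Y) contributes 4 new. Total: 20.

20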